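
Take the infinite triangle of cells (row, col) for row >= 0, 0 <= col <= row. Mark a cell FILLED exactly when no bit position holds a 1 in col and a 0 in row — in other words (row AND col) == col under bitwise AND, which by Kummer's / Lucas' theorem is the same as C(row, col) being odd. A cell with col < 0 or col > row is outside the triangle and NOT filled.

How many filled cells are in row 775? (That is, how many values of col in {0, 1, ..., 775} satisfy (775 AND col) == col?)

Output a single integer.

Answer: 32

Derivation:
775 in binary = 1100000111
popcount(775) = number of 1-bits in 1100000111 = 5
A col c satisfies (775 AND c) == c iff every set bit of c is also set in 775; each of the 5 set bits of 775 can independently be on or off in c.
count = 2^5 = 32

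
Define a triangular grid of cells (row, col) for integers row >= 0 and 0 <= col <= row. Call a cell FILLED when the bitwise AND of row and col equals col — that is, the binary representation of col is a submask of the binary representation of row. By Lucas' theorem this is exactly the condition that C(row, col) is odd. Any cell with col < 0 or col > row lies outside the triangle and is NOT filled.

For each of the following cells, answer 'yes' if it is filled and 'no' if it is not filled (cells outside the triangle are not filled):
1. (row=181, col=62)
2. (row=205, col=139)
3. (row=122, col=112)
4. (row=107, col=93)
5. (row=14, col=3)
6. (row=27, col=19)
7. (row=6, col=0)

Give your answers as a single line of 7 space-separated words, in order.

(181,62): row=0b10110101, col=0b111110, row AND col = 0b110100 = 52; 52 != 62 -> empty
(205,139): row=0b11001101, col=0b10001011, row AND col = 0b10001001 = 137; 137 != 139 -> empty
(122,112): row=0b1111010, col=0b1110000, row AND col = 0b1110000 = 112; 112 == 112 -> filled
(107,93): row=0b1101011, col=0b1011101, row AND col = 0b1001001 = 73; 73 != 93 -> empty
(14,3): row=0b1110, col=0b11, row AND col = 0b10 = 2; 2 != 3 -> empty
(27,19): row=0b11011, col=0b10011, row AND col = 0b10011 = 19; 19 == 19 -> filled
(6,0): row=0b110, col=0b0, row AND col = 0b0 = 0; 0 == 0 -> filled

Answer: no no yes no no yes yes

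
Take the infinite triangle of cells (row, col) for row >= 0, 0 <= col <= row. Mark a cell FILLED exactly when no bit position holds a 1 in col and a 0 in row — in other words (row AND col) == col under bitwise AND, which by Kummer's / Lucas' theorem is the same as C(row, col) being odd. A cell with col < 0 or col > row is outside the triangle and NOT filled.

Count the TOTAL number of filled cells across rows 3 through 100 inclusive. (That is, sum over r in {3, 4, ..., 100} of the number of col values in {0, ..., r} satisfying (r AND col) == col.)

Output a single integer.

Answer: 1254

Derivation:
r3=11 pc2: +4 =4
r4=100 pc1: +2 =6
r5=101 pc2: +4 =10
r6=110 pc2: +4 =14
r7=111 pc3: +8 =22
r8=1000 pc1: +2 =24
r9=1001 pc2: +4 =28
r10=1010 pc2: +4 =32
r11=1011 pc3: +8 =40
r12=1100 pc2: +4 =44
r13=1101 pc3: +8 =52
r14=1110 pc3: +8 =60
r15=1111 pc4: +16 =76
r16=10000 pc1: +2 =78
r17=10001 pc2: +4 =82
r18=10010 pc2: +4 =86
r19=10011 pc3: +8 =94
r20=10100 pc2: +4 =98
r21=10101 pc3: +8 =106
r22=10110 pc3: +8 =114
r23=10111 pc4: +16 =130
r24=11000 pc2: +4 =134
r25=11001 pc3: +8 =142
r26=11010 pc3: +8 =150
r27=11011 pc4: +16 =166
r28=11100 pc3: +8 =174
r29=11101 pc4: +16 =190
r30=11110 pc4: +16 =206
r31=11111 pc5: +32 =238
r32=100000 pc1: +2 =240
r33=100001 pc2: +4 =244
r34=100010 pc2: +4 =248
r35=100011 pc3: +8 =256
r36=100100 pc2: +4 =260
r37=100101 pc3: +8 =268
r38=100110 pc3: +8 =276
r39=100111 pc4: +16 =292
r40=101000 pc2: +4 =296
r41=101001 pc3: +8 =304
r42=101010 pc3: +8 =312
r43=101011 pc4: +16 =328
r44=101100 pc3: +8 =336
r45=101101 pc4: +16 =352
r46=101110 pc4: +16 =368
r47=101111 pc5: +32 =400
r48=110000 pc2: +4 =404
r49=110001 pc3: +8 =412
r50=110010 pc3: +8 =420
r51=110011 pc4: +16 =436
r52=110100 pc3: +8 =444
r53=110101 pc4: +16 =460
r54=110110 pc4: +16 =476
r55=110111 pc5: +32 =508
r56=111000 pc3: +8 =516
r57=111001 pc4: +16 =532
r58=111010 pc4: +16 =548
r59=111011 pc5: +32 =580
r60=111100 pc4: +16 =596
r61=111101 pc5: +32 =628
r62=111110 pc5: +32 =660
r63=111111 pc6: +64 =724
r64=1000000 pc1: +2 =726
r65=1000001 pc2: +4 =730
r66=1000010 pc2: +4 =734
r67=1000011 pc3: +8 =742
r68=1000100 pc2: +4 =746
r69=1000101 pc3: +8 =754
r70=1000110 pc3: +8 =762
r71=1000111 pc4: +16 =778
r72=1001000 pc2: +4 =782
r73=1001001 pc3: +8 =790
r74=1001010 pc3: +8 =798
r75=1001011 pc4: +16 =814
r76=1001100 pc3: +8 =822
r77=1001101 pc4: +16 =838
r78=1001110 pc4: +16 =854
r79=1001111 pc5: +32 =886
r80=1010000 pc2: +4 =890
r81=1010001 pc3: +8 =898
r82=1010010 pc3: +8 =906
r83=1010011 pc4: +16 =922
r84=1010100 pc3: +8 =930
r85=1010101 pc4: +16 =946
r86=1010110 pc4: +16 =962
r87=1010111 pc5: +32 =994
r88=1011000 pc3: +8 =1002
r89=1011001 pc4: +16 =1018
r90=1011010 pc4: +16 =1034
r91=1011011 pc5: +32 =1066
r92=1011100 pc4: +16 =1082
r93=1011101 pc5: +32 =1114
r94=1011110 pc5: +32 =1146
r95=1011111 pc6: +64 =1210
r96=1100000 pc2: +4 =1214
r97=1100001 pc3: +8 =1222
r98=1100010 pc3: +8 =1230
r99=1100011 pc4: +16 =1246
r100=1100100 pc3: +8 =1254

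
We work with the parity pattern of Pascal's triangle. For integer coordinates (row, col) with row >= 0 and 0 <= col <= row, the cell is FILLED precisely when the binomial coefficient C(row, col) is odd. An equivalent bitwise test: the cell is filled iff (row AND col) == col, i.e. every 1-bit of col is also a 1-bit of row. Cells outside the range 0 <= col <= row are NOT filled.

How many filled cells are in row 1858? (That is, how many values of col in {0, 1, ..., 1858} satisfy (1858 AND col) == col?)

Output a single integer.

Answer: 32

Derivation:
1858 in binary = 11101000010
popcount(1858) = number of 1-bits in 11101000010 = 5
A col c satisfies (1858 AND c) == c iff every set bit of c is also set in 1858; each of the 5 set bits of 1858 can independently be on or off in c.
count = 2^5 = 32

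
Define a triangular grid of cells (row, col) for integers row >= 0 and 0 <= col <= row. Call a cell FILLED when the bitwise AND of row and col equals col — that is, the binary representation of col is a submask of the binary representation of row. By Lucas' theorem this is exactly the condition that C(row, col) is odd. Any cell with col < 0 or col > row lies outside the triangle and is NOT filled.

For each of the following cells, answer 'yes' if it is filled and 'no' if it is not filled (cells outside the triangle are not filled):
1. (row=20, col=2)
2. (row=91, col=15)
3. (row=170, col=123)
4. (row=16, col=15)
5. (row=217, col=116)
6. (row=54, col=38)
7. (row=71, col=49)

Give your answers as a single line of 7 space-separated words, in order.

Answer: no no no no no yes no

Derivation:
(20,2): row=0b10100, col=0b10, row AND col = 0b0 = 0; 0 != 2 -> empty
(91,15): row=0b1011011, col=0b1111, row AND col = 0b1011 = 11; 11 != 15 -> empty
(170,123): row=0b10101010, col=0b1111011, row AND col = 0b101010 = 42; 42 != 123 -> empty
(16,15): row=0b10000, col=0b1111, row AND col = 0b0 = 0; 0 != 15 -> empty
(217,116): row=0b11011001, col=0b1110100, row AND col = 0b1010000 = 80; 80 != 116 -> empty
(54,38): row=0b110110, col=0b100110, row AND col = 0b100110 = 38; 38 == 38 -> filled
(71,49): row=0b1000111, col=0b110001, row AND col = 0b1 = 1; 1 != 49 -> empty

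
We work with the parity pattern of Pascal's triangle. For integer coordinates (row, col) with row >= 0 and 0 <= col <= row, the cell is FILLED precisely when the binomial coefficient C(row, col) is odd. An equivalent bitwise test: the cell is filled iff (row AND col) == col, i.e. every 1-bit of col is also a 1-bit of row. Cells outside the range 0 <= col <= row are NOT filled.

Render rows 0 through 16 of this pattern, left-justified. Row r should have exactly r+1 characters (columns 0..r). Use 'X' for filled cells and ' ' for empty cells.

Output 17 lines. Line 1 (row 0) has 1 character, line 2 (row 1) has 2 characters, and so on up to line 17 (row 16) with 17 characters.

r0=0: X
r1=1: XX
r2=10: X X
r3=11: XXXX
r4=100: X   X
r5=101: XX  XX
r6=110: X X X X
r7=111: XXXXXXXX
r8=1000: X       X
r9=1001: XX      XX
r10=1010: X X     X X
r11=1011: XXXX    XXXX
r12=1100: X   X   X   X
r13=1101: XX  XX  XX  XX
r14=1110: X X X X X X X X
r15=1111: XXXXXXXXXXXXXXXX
r16=10000: X               X

Answer: X
XX
X X
XXXX
X   X
XX  XX
X X X X
XXXXXXXX
X       X
XX      XX
X X     X X
XXXX    XXXX
X   X   X   X
XX  XX  XX  XX
X X X X X X X X
XXXXXXXXXXXXXXXX
X               X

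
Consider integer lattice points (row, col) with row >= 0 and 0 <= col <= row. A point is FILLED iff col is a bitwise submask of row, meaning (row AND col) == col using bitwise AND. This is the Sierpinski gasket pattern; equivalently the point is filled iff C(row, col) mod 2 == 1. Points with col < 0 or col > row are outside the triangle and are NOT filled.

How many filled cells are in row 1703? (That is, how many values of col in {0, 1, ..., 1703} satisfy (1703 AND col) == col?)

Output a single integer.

Answer: 128

Derivation:
1703 in binary = 11010100111
popcount(1703) = number of 1-bits in 11010100111 = 7
A col c satisfies (1703 AND c) == c iff every set bit of c is also set in 1703; each of the 7 set bits of 1703 can independently be on or off in c.
count = 2^7 = 128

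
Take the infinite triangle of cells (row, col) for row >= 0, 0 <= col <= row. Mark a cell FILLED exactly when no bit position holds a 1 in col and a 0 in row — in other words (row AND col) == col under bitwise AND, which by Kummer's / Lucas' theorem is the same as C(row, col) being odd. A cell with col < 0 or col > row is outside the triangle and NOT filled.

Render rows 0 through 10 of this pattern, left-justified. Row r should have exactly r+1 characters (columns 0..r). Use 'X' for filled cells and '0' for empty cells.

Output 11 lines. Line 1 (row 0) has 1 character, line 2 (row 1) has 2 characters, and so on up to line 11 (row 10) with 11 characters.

r0=0: X
r1=1: XX
r2=10: X0X
r3=11: XXXX
r4=100: X000X
r5=101: XX00XX
r6=110: X0X0X0X
r7=111: XXXXXXXX
r8=1000: X0000000X
r9=1001: XX000000XX
r10=1010: X0X00000X0X

Answer: X
XX
X0X
XXXX
X000X
XX00XX
X0X0X0X
XXXXXXXX
X0000000X
XX000000XX
X0X00000X0X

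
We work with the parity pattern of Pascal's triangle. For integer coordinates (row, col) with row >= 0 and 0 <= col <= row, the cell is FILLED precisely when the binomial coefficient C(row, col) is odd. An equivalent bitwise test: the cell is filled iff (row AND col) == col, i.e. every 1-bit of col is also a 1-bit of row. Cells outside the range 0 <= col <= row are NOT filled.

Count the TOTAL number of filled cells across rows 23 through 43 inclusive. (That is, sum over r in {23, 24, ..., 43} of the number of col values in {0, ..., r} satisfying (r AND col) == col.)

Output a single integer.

r23=10111 pc4: +16 =16
r24=11000 pc2: +4 =20
r25=11001 pc3: +8 =28
r26=11010 pc3: +8 =36
r27=11011 pc4: +16 =52
r28=11100 pc3: +8 =60
r29=11101 pc4: +16 =76
r30=11110 pc4: +16 =92
r31=11111 pc5: +32 =124
r32=100000 pc1: +2 =126
r33=100001 pc2: +4 =130
r34=100010 pc2: +4 =134
r35=100011 pc3: +8 =142
r36=100100 pc2: +4 =146
r37=100101 pc3: +8 =154
r38=100110 pc3: +8 =162
r39=100111 pc4: +16 =178
r40=101000 pc2: +4 =182
r41=101001 pc3: +8 =190
r42=101010 pc3: +8 =198
r43=101011 pc4: +16 =214

Answer: 214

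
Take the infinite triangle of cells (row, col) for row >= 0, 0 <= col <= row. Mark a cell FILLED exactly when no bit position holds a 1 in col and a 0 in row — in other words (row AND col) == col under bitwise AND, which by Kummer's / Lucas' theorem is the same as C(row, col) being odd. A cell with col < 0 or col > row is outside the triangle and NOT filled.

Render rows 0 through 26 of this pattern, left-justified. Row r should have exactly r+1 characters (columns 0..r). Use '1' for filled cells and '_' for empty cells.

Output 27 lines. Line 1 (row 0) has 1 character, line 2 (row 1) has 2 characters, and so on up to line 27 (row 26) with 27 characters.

Answer: 1
11
1_1
1111
1___1
11__11
1_1_1_1
11111111
1_______1
11______11
1_1_____1_1
1111____1111
1___1___1___1
11__11__11__11
1_1_1_1_1_1_1_1
1111111111111111
1_______________1
11______________11
1_1_____________1_1
1111____________1111
1___1___________1___1
11__11__________11__11
1_1_1_1_________1_1_1_1
11111111________11111111
1_______1_______1_______1
11______11______11______11
1_1_____1_1_____1_1_____1_1

Derivation:
r0=0: 1
r1=1: 11
r2=10: 1_1
r3=11: 1111
r4=100: 1___1
r5=101: 11__11
r6=110: 1_1_1_1
r7=111: 11111111
r8=1000: 1_______1
r9=1001: 11______11
r10=1010: 1_1_____1_1
r11=1011: 1111____1111
r12=1100: 1___1___1___1
r13=1101: 11__11__11__11
r14=1110: 1_1_1_1_1_1_1_1
r15=1111: 1111111111111111
r16=10000: 1_______________1
r17=10001: 11______________11
r18=10010: 1_1_____________1_1
r19=10011: 1111____________1111
r20=10100: 1___1___________1___1
r21=10101: 11__11__________11__11
r22=10110: 1_1_1_1_________1_1_1_1
r23=10111: 11111111________11111111
r24=11000: 1_______1_______1_______1
r25=11001: 11______11______11______11
r26=11010: 1_1_____1_1_____1_1_____1_1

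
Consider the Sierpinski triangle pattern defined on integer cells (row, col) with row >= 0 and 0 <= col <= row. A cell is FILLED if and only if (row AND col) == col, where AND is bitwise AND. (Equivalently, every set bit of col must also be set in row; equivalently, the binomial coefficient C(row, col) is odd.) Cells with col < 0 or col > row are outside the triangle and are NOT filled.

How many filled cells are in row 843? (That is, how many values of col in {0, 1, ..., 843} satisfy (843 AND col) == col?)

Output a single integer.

Answer: 64

Derivation:
843 in binary = 1101001011
popcount(843) = number of 1-bits in 1101001011 = 6
A col c satisfies (843 AND c) == c iff every set bit of c is also set in 843; each of the 6 set bits of 843 can independently be on or off in c.
count = 2^6 = 64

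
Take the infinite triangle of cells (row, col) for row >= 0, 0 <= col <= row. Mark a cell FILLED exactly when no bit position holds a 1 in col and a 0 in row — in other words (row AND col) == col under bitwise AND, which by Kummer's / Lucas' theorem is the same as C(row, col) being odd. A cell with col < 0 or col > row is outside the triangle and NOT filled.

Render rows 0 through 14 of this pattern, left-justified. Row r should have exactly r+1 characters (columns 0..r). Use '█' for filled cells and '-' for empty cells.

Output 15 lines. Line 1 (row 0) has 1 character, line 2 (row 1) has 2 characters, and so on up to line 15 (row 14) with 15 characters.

r0=0: █
r1=1: ██
r2=10: █-█
r3=11: ████
r4=100: █---█
r5=101: ██--██
r6=110: █-█-█-█
r7=111: ████████
r8=1000: █-------█
r9=1001: ██------██
r10=1010: █-█-----█-█
r11=1011: ████----████
r12=1100: █---█---█---█
r13=1101: ██--██--██--██
r14=1110: █-█-█-█-█-█-█-█

Answer: █
██
█-█
████
█---█
██--██
█-█-█-█
████████
█-------█
██------██
█-█-----█-█
████----████
█---█---█---█
██--██--██--██
█-█-█-█-█-█-█-█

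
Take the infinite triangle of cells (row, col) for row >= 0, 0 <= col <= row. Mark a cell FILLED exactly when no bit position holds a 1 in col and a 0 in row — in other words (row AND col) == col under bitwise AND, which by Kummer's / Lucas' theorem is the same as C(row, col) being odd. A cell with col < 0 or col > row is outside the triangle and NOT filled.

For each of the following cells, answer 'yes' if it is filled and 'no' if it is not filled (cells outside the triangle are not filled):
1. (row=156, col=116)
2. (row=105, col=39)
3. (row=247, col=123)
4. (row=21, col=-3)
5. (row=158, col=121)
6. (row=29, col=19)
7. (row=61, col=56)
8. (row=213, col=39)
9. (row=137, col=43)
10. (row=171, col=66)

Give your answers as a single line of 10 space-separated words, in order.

Answer: no no no no no no yes no no no

Derivation:
(156,116): row=0b10011100, col=0b1110100, row AND col = 0b10100 = 20; 20 != 116 -> empty
(105,39): row=0b1101001, col=0b100111, row AND col = 0b100001 = 33; 33 != 39 -> empty
(247,123): row=0b11110111, col=0b1111011, row AND col = 0b1110011 = 115; 115 != 123 -> empty
(21,-3): col outside [0, 21] -> not filled
(158,121): row=0b10011110, col=0b1111001, row AND col = 0b11000 = 24; 24 != 121 -> empty
(29,19): row=0b11101, col=0b10011, row AND col = 0b10001 = 17; 17 != 19 -> empty
(61,56): row=0b111101, col=0b111000, row AND col = 0b111000 = 56; 56 == 56 -> filled
(213,39): row=0b11010101, col=0b100111, row AND col = 0b101 = 5; 5 != 39 -> empty
(137,43): row=0b10001001, col=0b101011, row AND col = 0b1001 = 9; 9 != 43 -> empty
(171,66): row=0b10101011, col=0b1000010, row AND col = 0b10 = 2; 2 != 66 -> empty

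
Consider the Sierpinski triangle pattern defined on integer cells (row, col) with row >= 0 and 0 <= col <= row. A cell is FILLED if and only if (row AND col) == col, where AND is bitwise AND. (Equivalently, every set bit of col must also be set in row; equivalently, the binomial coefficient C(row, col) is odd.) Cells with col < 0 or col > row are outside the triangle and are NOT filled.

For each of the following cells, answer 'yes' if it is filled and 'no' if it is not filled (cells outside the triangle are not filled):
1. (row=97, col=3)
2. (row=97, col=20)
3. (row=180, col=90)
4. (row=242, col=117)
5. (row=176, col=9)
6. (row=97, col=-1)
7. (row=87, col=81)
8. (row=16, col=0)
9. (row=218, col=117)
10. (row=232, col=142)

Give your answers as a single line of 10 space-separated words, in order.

(97,3): row=0b1100001, col=0b11, row AND col = 0b1 = 1; 1 != 3 -> empty
(97,20): row=0b1100001, col=0b10100, row AND col = 0b0 = 0; 0 != 20 -> empty
(180,90): row=0b10110100, col=0b1011010, row AND col = 0b10000 = 16; 16 != 90 -> empty
(242,117): row=0b11110010, col=0b1110101, row AND col = 0b1110000 = 112; 112 != 117 -> empty
(176,9): row=0b10110000, col=0b1001, row AND col = 0b0 = 0; 0 != 9 -> empty
(97,-1): col outside [0, 97] -> not filled
(87,81): row=0b1010111, col=0b1010001, row AND col = 0b1010001 = 81; 81 == 81 -> filled
(16,0): row=0b10000, col=0b0, row AND col = 0b0 = 0; 0 == 0 -> filled
(218,117): row=0b11011010, col=0b1110101, row AND col = 0b1010000 = 80; 80 != 117 -> empty
(232,142): row=0b11101000, col=0b10001110, row AND col = 0b10001000 = 136; 136 != 142 -> empty

Answer: no no no no no no yes yes no no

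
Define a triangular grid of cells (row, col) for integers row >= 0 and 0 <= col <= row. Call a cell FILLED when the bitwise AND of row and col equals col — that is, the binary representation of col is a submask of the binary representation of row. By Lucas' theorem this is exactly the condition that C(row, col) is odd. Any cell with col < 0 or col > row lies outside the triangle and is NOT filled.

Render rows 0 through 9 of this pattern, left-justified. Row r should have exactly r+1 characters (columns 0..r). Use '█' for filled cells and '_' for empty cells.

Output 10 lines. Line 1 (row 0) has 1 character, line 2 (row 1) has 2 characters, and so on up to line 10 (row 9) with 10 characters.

r0=0: █
r1=1: ██
r2=10: █_█
r3=11: ████
r4=100: █___█
r5=101: ██__██
r6=110: █_█_█_█
r7=111: ████████
r8=1000: █_______█
r9=1001: ██______██

Answer: █
██
█_█
████
█___█
██__██
█_█_█_█
████████
█_______█
██______██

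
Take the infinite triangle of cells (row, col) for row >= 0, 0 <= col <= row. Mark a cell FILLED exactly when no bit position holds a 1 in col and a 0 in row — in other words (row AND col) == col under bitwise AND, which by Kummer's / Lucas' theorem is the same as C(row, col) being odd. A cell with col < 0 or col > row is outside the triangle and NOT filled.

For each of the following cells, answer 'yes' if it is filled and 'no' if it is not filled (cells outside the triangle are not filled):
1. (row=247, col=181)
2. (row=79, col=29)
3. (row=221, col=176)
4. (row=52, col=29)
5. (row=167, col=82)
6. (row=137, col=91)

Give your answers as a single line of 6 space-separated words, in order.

(247,181): row=0b11110111, col=0b10110101, row AND col = 0b10110101 = 181; 181 == 181 -> filled
(79,29): row=0b1001111, col=0b11101, row AND col = 0b1101 = 13; 13 != 29 -> empty
(221,176): row=0b11011101, col=0b10110000, row AND col = 0b10010000 = 144; 144 != 176 -> empty
(52,29): row=0b110100, col=0b11101, row AND col = 0b10100 = 20; 20 != 29 -> empty
(167,82): row=0b10100111, col=0b1010010, row AND col = 0b10 = 2; 2 != 82 -> empty
(137,91): row=0b10001001, col=0b1011011, row AND col = 0b1001 = 9; 9 != 91 -> empty

Answer: yes no no no no no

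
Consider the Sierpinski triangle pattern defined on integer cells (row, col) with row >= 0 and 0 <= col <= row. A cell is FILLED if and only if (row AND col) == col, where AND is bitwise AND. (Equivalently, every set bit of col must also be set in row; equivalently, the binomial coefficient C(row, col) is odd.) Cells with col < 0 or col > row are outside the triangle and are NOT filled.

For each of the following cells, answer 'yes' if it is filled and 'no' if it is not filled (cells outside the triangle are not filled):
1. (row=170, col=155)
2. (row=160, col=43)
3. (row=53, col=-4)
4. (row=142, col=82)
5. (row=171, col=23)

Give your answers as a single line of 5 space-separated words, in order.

(170,155): row=0b10101010, col=0b10011011, row AND col = 0b10001010 = 138; 138 != 155 -> empty
(160,43): row=0b10100000, col=0b101011, row AND col = 0b100000 = 32; 32 != 43 -> empty
(53,-4): col outside [0, 53] -> not filled
(142,82): row=0b10001110, col=0b1010010, row AND col = 0b10 = 2; 2 != 82 -> empty
(171,23): row=0b10101011, col=0b10111, row AND col = 0b11 = 3; 3 != 23 -> empty

Answer: no no no no no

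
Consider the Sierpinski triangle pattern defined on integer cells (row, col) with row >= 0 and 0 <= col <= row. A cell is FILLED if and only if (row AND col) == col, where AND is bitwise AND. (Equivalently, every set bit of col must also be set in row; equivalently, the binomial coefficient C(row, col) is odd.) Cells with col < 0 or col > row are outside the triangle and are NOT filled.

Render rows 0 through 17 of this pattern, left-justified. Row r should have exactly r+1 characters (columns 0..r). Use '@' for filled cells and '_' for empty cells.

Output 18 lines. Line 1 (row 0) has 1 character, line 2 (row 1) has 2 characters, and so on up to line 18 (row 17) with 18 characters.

r0=0: @
r1=1: @@
r2=10: @_@
r3=11: @@@@
r4=100: @___@
r5=101: @@__@@
r6=110: @_@_@_@
r7=111: @@@@@@@@
r8=1000: @_______@
r9=1001: @@______@@
r10=1010: @_@_____@_@
r11=1011: @@@@____@@@@
r12=1100: @___@___@___@
r13=1101: @@__@@__@@__@@
r14=1110: @_@_@_@_@_@_@_@
r15=1111: @@@@@@@@@@@@@@@@
r16=10000: @_______________@
r17=10001: @@______________@@

Answer: @
@@
@_@
@@@@
@___@
@@__@@
@_@_@_@
@@@@@@@@
@_______@
@@______@@
@_@_____@_@
@@@@____@@@@
@___@___@___@
@@__@@__@@__@@
@_@_@_@_@_@_@_@
@@@@@@@@@@@@@@@@
@_______________@
@@______________@@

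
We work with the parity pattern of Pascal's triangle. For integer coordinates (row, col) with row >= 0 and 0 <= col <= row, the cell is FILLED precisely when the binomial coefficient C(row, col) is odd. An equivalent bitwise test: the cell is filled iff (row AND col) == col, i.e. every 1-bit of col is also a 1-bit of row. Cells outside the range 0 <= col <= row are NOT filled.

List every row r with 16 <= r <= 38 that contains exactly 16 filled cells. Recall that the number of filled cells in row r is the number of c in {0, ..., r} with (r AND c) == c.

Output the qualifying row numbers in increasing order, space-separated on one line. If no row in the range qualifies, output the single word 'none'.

Row r has 2^popcount(r) filled cells, so we need popcount(r) = log2(16) = 4.
Scan r = 16..38 and keep those with exactly 4 one-bits:
r=16=10000 popcount=1 -> skip
r=17=10001 popcount=2 -> skip
r=18=10010 popcount=2 -> skip
r=19=10011 popcount=3 -> skip
r=20=10100 popcount=2 -> skip
r=21=10101 popcount=3 -> skip
r=22=10110 popcount=3 -> skip
r=23=10111 popcount=4 -> KEEP
r=24=11000 popcount=2 -> skip
r=25=11001 popcount=3 -> skip
r=26=11010 popcount=3 -> skip
r=27=11011 popcount=4 -> KEEP
r=28=11100 popcount=3 -> skip
r=29=11101 popcount=4 -> KEEP
r=30=11110 popcount=4 -> KEEP
r=31=11111 popcount=5 -> skip
r=32=100000 popcount=1 -> skip
r=33=100001 popcount=2 -> skip
r=34=100010 popcount=2 -> skip
r=35=100011 popcount=3 -> skip
r=36=100100 popcount=2 -> skip
r=37=100101 popcount=3 -> skip
r=38=100110 popcount=3 -> skip
Kept rows: 23 27 29 30

Answer: 23 27 29 30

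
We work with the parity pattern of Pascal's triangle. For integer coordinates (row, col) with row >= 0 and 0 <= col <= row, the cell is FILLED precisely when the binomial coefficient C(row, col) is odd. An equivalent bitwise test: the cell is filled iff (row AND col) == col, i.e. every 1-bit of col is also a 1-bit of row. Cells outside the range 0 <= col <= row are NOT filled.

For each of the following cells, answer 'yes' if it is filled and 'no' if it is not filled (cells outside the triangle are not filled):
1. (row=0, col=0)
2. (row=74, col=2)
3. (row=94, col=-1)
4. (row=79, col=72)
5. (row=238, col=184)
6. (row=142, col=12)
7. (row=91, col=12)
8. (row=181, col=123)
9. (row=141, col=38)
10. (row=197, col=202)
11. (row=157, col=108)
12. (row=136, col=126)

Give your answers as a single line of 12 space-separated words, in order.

(0,0): row=0b0, col=0b0, row AND col = 0b0 = 0; 0 == 0 -> filled
(74,2): row=0b1001010, col=0b10, row AND col = 0b10 = 2; 2 == 2 -> filled
(94,-1): col outside [0, 94] -> not filled
(79,72): row=0b1001111, col=0b1001000, row AND col = 0b1001000 = 72; 72 == 72 -> filled
(238,184): row=0b11101110, col=0b10111000, row AND col = 0b10101000 = 168; 168 != 184 -> empty
(142,12): row=0b10001110, col=0b1100, row AND col = 0b1100 = 12; 12 == 12 -> filled
(91,12): row=0b1011011, col=0b1100, row AND col = 0b1000 = 8; 8 != 12 -> empty
(181,123): row=0b10110101, col=0b1111011, row AND col = 0b110001 = 49; 49 != 123 -> empty
(141,38): row=0b10001101, col=0b100110, row AND col = 0b100 = 4; 4 != 38 -> empty
(197,202): col outside [0, 197] -> not filled
(157,108): row=0b10011101, col=0b1101100, row AND col = 0b1100 = 12; 12 != 108 -> empty
(136,126): row=0b10001000, col=0b1111110, row AND col = 0b1000 = 8; 8 != 126 -> empty

Answer: yes yes no yes no yes no no no no no no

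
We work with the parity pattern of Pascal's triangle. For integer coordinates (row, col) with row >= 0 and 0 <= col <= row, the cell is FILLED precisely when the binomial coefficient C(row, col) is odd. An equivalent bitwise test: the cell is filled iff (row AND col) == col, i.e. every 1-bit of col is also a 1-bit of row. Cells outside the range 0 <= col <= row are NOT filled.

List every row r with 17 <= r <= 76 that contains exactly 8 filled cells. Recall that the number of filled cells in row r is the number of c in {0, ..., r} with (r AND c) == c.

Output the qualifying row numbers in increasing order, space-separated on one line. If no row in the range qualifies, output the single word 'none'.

Row r has 2^popcount(r) filled cells, so we need popcount(r) = log2(8) = 3.
Scan r = 17..76 and keep those with exactly 3 one-bits:
r=17=10001 popcount=2 -> skip
r=18=10010 popcount=2 -> skip
r=19=10011 popcount=3 -> KEEP
r=20=10100 popcount=2 -> skip
r=21=10101 popcount=3 -> KEEP
r=22=10110 popcount=3 -> KEEP
r=23=10111 popcount=4 -> skip
r=24=11000 popcount=2 -> skip
r=25=11001 popcount=3 -> KEEP
r=26=11010 popcount=3 -> KEEP
r=27=11011 popcount=4 -> skip
r=28=11100 popcount=3 -> KEEP
r=29=11101 popcount=4 -> skip
r=30=11110 popcount=4 -> skip
r=31=11111 popcount=5 -> skip
r=32=100000 popcount=1 -> skip
r=33=100001 popcount=2 -> skip
r=34=100010 popcount=2 -> skip
r=35=100011 popcount=3 -> KEEP
r=36=100100 popcount=2 -> skip
r=37=100101 popcount=3 -> KEEP
r=38=100110 popcount=3 -> KEEP
r=39=100111 popcount=4 -> skip
r=40=101000 popcount=2 -> skip
r=41=101001 popcount=3 -> KEEP
r=42=101010 popcount=3 -> KEEP
r=43=101011 popcount=4 -> skip
r=44=101100 popcount=3 -> KEEP
r=45=101101 popcount=4 -> skip
r=46=101110 popcount=4 -> skip
r=47=101111 popcount=5 -> skip
r=48=110000 popcount=2 -> skip
r=49=110001 popcount=3 -> KEEP
r=50=110010 popcount=3 -> KEEP
r=51=110011 popcount=4 -> skip
r=52=110100 popcount=3 -> KEEP
r=53=110101 popcount=4 -> skip
r=54=110110 popcount=4 -> skip
r=55=110111 popcount=5 -> skip
r=56=111000 popcount=3 -> KEEP
r=57=111001 popcount=4 -> skip
r=58=111010 popcount=4 -> skip
r=59=111011 popcount=5 -> skip
r=60=111100 popcount=4 -> skip
r=61=111101 popcount=5 -> skip
r=62=111110 popcount=5 -> skip
r=63=111111 popcount=6 -> skip
r=64=1000000 popcount=1 -> skip
r=65=1000001 popcount=2 -> skip
r=66=1000010 popcount=2 -> skip
r=67=1000011 popcount=3 -> KEEP
r=68=1000100 popcount=2 -> skip
r=69=1000101 popcount=3 -> KEEP
r=70=1000110 popcount=3 -> KEEP
r=71=1000111 popcount=4 -> skip
r=72=1001000 popcount=2 -> skip
r=73=1001001 popcount=3 -> KEEP
r=74=1001010 popcount=3 -> KEEP
r=75=1001011 popcount=4 -> skip
r=76=1001100 popcount=3 -> KEEP
Kept rows: 19 21 22 25 26 28 35 37 38 41 42 44 49 50 52 56 67 69 70 73 74 76

Answer: 19 21 22 25 26 28 35 37 38 41 42 44 49 50 52 56 67 69 70 73 74 76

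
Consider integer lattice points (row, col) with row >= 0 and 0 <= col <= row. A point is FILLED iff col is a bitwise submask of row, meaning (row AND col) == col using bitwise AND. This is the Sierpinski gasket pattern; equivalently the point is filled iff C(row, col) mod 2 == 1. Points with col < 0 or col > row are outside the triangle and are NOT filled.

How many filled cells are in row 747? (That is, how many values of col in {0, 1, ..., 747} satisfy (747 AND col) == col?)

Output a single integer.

Answer: 128

Derivation:
747 in binary = 1011101011
popcount(747) = number of 1-bits in 1011101011 = 7
A col c satisfies (747 AND c) == c iff every set bit of c is also set in 747; each of the 7 set bits of 747 can independently be on or off in c.
count = 2^7 = 128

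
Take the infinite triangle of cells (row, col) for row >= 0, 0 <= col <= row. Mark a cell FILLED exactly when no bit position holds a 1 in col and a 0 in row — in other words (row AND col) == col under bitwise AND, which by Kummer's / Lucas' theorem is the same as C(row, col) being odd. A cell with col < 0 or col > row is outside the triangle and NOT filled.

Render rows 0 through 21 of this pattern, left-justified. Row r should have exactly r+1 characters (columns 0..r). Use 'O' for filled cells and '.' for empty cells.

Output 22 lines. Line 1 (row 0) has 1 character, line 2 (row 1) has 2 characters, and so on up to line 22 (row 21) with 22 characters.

r0=0: O
r1=1: OO
r2=10: O.O
r3=11: OOOO
r4=100: O...O
r5=101: OO..OO
r6=110: O.O.O.O
r7=111: OOOOOOOO
r8=1000: O.......O
r9=1001: OO......OO
r10=1010: O.O.....O.O
r11=1011: OOOO....OOOO
r12=1100: O...O...O...O
r13=1101: OO..OO..OO..OO
r14=1110: O.O.O.O.O.O.O.O
r15=1111: OOOOOOOOOOOOOOOO
r16=10000: O...............O
r17=10001: OO..............OO
r18=10010: O.O.............O.O
r19=10011: OOOO............OOOO
r20=10100: O...O...........O...O
r21=10101: OO..OO..........OO..OO

Answer: O
OO
O.O
OOOO
O...O
OO..OO
O.O.O.O
OOOOOOOO
O.......O
OO......OO
O.O.....O.O
OOOO....OOOO
O...O...O...O
OO..OO..OO..OO
O.O.O.O.O.O.O.O
OOOOOOOOOOOOOOOO
O...............O
OO..............OO
O.O.............O.O
OOOO............OOOO
O...O...........O...O
OO..OO..........OO..OO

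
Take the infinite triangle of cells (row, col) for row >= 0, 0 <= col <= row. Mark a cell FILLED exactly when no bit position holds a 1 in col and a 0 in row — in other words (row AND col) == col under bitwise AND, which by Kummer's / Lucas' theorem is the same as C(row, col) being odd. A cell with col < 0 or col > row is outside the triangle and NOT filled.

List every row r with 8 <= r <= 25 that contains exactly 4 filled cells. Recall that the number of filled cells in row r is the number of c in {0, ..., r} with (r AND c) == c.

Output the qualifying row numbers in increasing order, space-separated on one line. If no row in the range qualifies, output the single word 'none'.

Answer: 9 10 12 17 18 20 24

Derivation:
Row r has 2^popcount(r) filled cells, so we need popcount(r) = log2(4) = 2.
Scan r = 8..25 and keep those with exactly 2 one-bits:
r=8=1000 popcount=1 -> skip
r=9=1001 popcount=2 -> KEEP
r=10=1010 popcount=2 -> KEEP
r=11=1011 popcount=3 -> skip
r=12=1100 popcount=2 -> KEEP
r=13=1101 popcount=3 -> skip
r=14=1110 popcount=3 -> skip
r=15=1111 popcount=4 -> skip
r=16=10000 popcount=1 -> skip
r=17=10001 popcount=2 -> KEEP
r=18=10010 popcount=2 -> KEEP
r=19=10011 popcount=3 -> skip
r=20=10100 popcount=2 -> KEEP
r=21=10101 popcount=3 -> skip
r=22=10110 popcount=3 -> skip
r=23=10111 popcount=4 -> skip
r=24=11000 popcount=2 -> KEEP
r=25=11001 popcount=3 -> skip
Kept rows: 9 10 12 17 18 20 24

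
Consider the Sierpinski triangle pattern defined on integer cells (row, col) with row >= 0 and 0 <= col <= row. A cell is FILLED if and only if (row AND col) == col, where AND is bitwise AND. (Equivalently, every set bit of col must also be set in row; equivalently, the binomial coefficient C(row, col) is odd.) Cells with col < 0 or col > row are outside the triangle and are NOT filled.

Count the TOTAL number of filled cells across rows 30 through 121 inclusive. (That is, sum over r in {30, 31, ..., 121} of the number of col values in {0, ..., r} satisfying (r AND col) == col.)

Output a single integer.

r30=11110 pc4: +16 =16
r31=11111 pc5: +32 =48
r32=100000 pc1: +2 =50
r33=100001 pc2: +4 =54
r34=100010 pc2: +4 =58
r35=100011 pc3: +8 =66
r36=100100 pc2: +4 =70
r37=100101 pc3: +8 =78
r38=100110 pc3: +8 =86
r39=100111 pc4: +16 =102
r40=101000 pc2: +4 =106
r41=101001 pc3: +8 =114
r42=101010 pc3: +8 =122
r43=101011 pc4: +16 =138
r44=101100 pc3: +8 =146
r45=101101 pc4: +16 =162
r46=101110 pc4: +16 =178
r47=101111 pc5: +32 =210
r48=110000 pc2: +4 =214
r49=110001 pc3: +8 =222
r50=110010 pc3: +8 =230
r51=110011 pc4: +16 =246
r52=110100 pc3: +8 =254
r53=110101 pc4: +16 =270
r54=110110 pc4: +16 =286
r55=110111 pc5: +32 =318
r56=111000 pc3: +8 =326
r57=111001 pc4: +16 =342
r58=111010 pc4: +16 =358
r59=111011 pc5: +32 =390
r60=111100 pc4: +16 =406
r61=111101 pc5: +32 =438
r62=111110 pc5: +32 =470
r63=111111 pc6: +64 =534
r64=1000000 pc1: +2 =536
r65=1000001 pc2: +4 =540
r66=1000010 pc2: +4 =544
r67=1000011 pc3: +8 =552
r68=1000100 pc2: +4 =556
r69=1000101 pc3: +8 =564
r70=1000110 pc3: +8 =572
r71=1000111 pc4: +16 =588
r72=1001000 pc2: +4 =592
r73=1001001 pc3: +8 =600
r74=1001010 pc3: +8 =608
r75=1001011 pc4: +16 =624
r76=1001100 pc3: +8 =632
r77=1001101 pc4: +16 =648
r78=1001110 pc4: +16 =664
r79=1001111 pc5: +32 =696
r80=1010000 pc2: +4 =700
r81=1010001 pc3: +8 =708
r82=1010010 pc3: +8 =716
r83=1010011 pc4: +16 =732
r84=1010100 pc3: +8 =740
r85=1010101 pc4: +16 =756
r86=1010110 pc4: +16 =772
r87=1010111 pc5: +32 =804
r88=1011000 pc3: +8 =812
r89=1011001 pc4: +16 =828
r90=1011010 pc4: +16 =844
r91=1011011 pc5: +32 =876
r92=1011100 pc4: +16 =892
r93=1011101 pc5: +32 =924
r94=1011110 pc5: +32 =956
r95=1011111 pc6: +64 =1020
r96=1100000 pc2: +4 =1024
r97=1100001 pc3: +8 =1032
r98=1100010 pc3: +8 =1040
r99=1100011 pc4: +16 =1056
r100=1100100 pc3: +8 =1064
r101=1100101 pc4: +16 =1080
r102=1100110 pc4: +16 =1096
r103=1100111 pc5: +32 =1128
r104=1101000 pc3: +8 =1136
r105=1101001 pc4: +16 =1152
r106=1101010 pc4: +16 =1168
r107=1101011 pc5: +32 =1200
r108=1101100 pc4: +16 =1216
r109=1101101 pc5: +32 =1248
r110=1101110 pc5: +32 =1280
r111=1101111 pc6: +64 =1344
r112=1110000 pc3: +8 =1352
r113=1110001 pc4: +16 =1368
r114=1110010 pc4: +16 =1384
r115=1110011 pc5: +32 =1416
r116=1110100 pc4: +16 =1432
r117=1110101 pc5: +32 =1464
r118=1110110 pc5: +32 =1496
r119=1110111 pc6: +64 =1560
r120=1111000 pc4: +16 =1576
r121=1111001 pc5: +32 =1608

Answer: 1608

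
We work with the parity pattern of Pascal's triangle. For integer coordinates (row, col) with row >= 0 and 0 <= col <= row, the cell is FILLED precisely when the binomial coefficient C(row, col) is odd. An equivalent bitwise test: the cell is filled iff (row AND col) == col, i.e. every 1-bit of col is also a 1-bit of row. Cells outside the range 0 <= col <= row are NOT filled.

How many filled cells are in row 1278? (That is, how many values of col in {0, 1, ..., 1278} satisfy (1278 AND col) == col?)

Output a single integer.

1278 in binary = 10011111110
popcount(1278) = number of 1-bits in 10011111110 = 8
A col c satisfies (1278 AND c) == c iff every set bit of c is also set in 1278; each of the 8 set bits of 1278 can independently be on or off in c.
count = 2^8 = 256

Answer: 256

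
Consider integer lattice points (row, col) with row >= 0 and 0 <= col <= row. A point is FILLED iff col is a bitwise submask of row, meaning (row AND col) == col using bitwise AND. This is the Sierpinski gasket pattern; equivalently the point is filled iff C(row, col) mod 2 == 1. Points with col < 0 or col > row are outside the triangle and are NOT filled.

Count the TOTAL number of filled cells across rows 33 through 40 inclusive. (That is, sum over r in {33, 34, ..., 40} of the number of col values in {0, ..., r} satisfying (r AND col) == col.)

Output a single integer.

Answer: 56

Derivation:
r33=100001 pc2: +4 =4
r34=100010 pc2: +4 =8
r35=100011 pc3: +8 =16
r36=100100 pc2: +4 =20
r37=100101 pc3: +8 =28
r38=100110 pc3: +8 =36
r39=100111 pc4: +16 =52
r40=101000 pc2: +4 =56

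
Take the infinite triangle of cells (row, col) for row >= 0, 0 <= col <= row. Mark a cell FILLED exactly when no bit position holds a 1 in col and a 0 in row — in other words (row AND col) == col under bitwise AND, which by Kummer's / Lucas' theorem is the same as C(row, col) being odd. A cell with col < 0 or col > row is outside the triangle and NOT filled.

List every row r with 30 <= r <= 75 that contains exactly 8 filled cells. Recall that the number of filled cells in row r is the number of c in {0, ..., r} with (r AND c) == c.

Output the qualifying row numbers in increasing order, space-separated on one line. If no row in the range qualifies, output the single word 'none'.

Answer: 35 37 38 41 42 44 49 50 52 56 67 69 70 73 74

Derivation:
Row r has 2^popcount(r) filled cells, so we need popcount(r) = log2(8) = 3.
Scan r = 30..75 and keep those with exactly 3 one-bits:
r=30=11110 popcount=4 -> skip
r=31=11111 popcount=5 -> skip
r=32=100000 popcount=1 -> skip
r=33=100001 popcount=2 -> skip
r=34=100010 popcount=2 -> skip
r=35=100011 popcount=3 -> KEEP
r=36=100100 popcount=2 -> skip
r=37=100101 popcount=3 -> KEEP
r=38=100110 popcount=3 -> KEEP
r=39=100111 popcount=4 -> skip
r=40=101000 popcount=2 -> skip
r=41=101001 popcount=3 -> KEEP
r=42=101010 popcount=3 -> KEEP
r=43=101011 popcount=4 -> skip
r=44=101100 popcount=3 -> KEEP
r=45=101101 popcount=4 -> skip
r=46=101110 popcount=4 -> skip
r=47=101111 popcount=5 -> skip
r=48=110000 popcount=2 -> skip
r=49=110001 popcount=3 -> KEEP
r=50=110010 popcount=3 -> KEEP
r=51=110011 popcount=4 -> skip
r=52=110100 popcount=3 -> KEEP
r=53=110101 popcount=4 -> skip
r=54=110110 popcount=4 -> skip
r=55=110111 popcount=5 -> skip
r=56=111000 popcount=3 -> KEEP
r=57=111001 popcount=4 -> skip
r=58=111010 popcount=4 -> skip
r=59=111011 popcount=5 -> skip
r=60=111100 popcount=4 -> skip
r=61=111101 popcount=5 -> skip
r=62=111110 popcount=5 -> skip
r=63=111111 popcount=6 -> skip
r=64=1000000 popcount=1 -> skip
r=65=1000001 popcount=2 -> skip
r=66=1000010 popcount=2 -> skip
r=67=1000011 popcount=3 -> KEEP
r=68=1000100 popcount=2 -> skip
r=69=1000101 popcount=3 -> KEEP
r=70=1000110 popcount=3 -> KEEP
r=71=1000111 popcount=4 -> skip
r=72=1001000 popcount=2 -> skip
r=73=1001001 popcount=3 -> KEEP
r=74=1001010 popcount=3 -> KEEP
r=75=1001011 popcount=4 -> skip
Kept rows: 35 37 38 41 42 44 49 50 52 56 67 69 70 73 74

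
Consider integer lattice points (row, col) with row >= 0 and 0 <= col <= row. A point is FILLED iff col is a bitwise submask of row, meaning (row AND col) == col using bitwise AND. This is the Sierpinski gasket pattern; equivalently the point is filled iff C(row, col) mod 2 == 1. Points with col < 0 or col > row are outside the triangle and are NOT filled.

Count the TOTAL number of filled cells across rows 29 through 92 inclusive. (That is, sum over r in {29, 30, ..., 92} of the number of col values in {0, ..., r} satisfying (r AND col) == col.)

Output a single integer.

r29=11101 pc4: +16 =16
r30=11110 pc4: +16 =32
r31=11111 pc5: +32 =64
r32=100000 pc1: +2 =66
r33=100001 pc2: +4 =70
r34=100010 pc2: +4 =74
r35=100011 pc3: +8 =82
r36=100100 pc2: +4 =86
r37=100101 pc3: +8 =94
r38=100110 pc3: +8 =102
r39=100111 pc4: +16 =118
r40=101000 pc2: +4 =122
r41=101001 pc3: +8 =130
r42=101010 pc3: +8 =138
r43=101011 pc4: +16 =154
r44=101100 pc3: +8 =162
r45=101101 pc4: +16 =178
r46=101110 pc4: +16 =194
r47=101111 pc5: +32 =226
r48=110000 pc2: +4 =230
r49=110001 pc3: +8 =238
r50=110010 pc3: +8 =246
r51=110011 pc4: +16 =262
r52=110100 pc3: +8 =270
r53=110101 pc4: +16 =286
r54=110110 pc4: +16 =302
r55=110111 pc5: +32 =334
r56=111000 pc3: +8 =342
r57=111001 pc4: +16 =358
r58=111010 pc4: +16 =374
r59=111011 pc5: +32 =406
r60=111100 pc4: +16 =422
r61=111101 pc5: +32 =454
r62=111110 pc5: +32 =486
r63=111111 pc6: +64 =550
r64=1000000 pc1: +2 =552
r65=1000001 pc2: +4 =556
r66=1000010 pc2: +4 =560
r67=1000011 pc3: +8 =568
r68=1000100 pc2: +4 =572
r69=1000101 pc3: +8 =580
r70=1000110 pc3: +8 =588
r71=1000111 pc4: +16 =604
r72=1001000 pc2: +4 =608
r73=1001001 pc3: +8 =616
r74=1001010 pc3: +8 =624
r75=1001011 pc4: +16 =640
r76=1001100 pc3: +8 =648
r77=1001101 pc4: +16 =664
r78=1001110 pc4: +16 =680
r79=1001111 pc5: +32 =712
r80=1010000 pc2: +4 =716
r81=1010001 pc3: +8 =724
r82=1010010 pc3: +8 =732
r83=1010011 pc4: +16 =748
r84=1010100 pc3: +8 =756
r85=1010101 pc4: +16 =772
r86=1010110 pc4: +16 =788
r87=1010111 pc5: +32 =820
r88=1011000 pc3: +8 =828
r89=1011001 pc4: +16 =844
r90=1011010 pc4: +16 =860
r91=1011011 pc5: +32 =892
r92=1011100 pc4: +16 =908

Answer: 908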